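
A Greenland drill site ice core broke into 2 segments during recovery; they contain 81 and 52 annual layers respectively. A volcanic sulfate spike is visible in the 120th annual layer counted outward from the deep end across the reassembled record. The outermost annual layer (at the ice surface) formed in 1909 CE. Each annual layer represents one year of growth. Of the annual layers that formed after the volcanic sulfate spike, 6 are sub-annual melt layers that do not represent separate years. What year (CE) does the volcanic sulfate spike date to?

1902 CE

Total annual layers = 81 + 52 = 133.
The volcanic sulfate spike sits at annual layer 120 from the deep end, so 133 − 120 = 13 annual layers formed after it.
Removing the 6 false annual layers leaves 13 − 6 = 7 true annual layers beyond the volcanic sulfate spike.
The annual layer at the ice surface is 1909 CE, so the volcanic sulfate spike dates to 1909 − 7 = 1902 CE.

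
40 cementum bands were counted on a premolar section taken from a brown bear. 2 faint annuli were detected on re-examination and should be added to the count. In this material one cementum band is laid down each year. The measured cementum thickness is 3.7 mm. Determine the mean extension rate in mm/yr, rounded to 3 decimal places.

Adjusted count: 40 + 2 = 42 cementum bands.
Extension rate ≈ 3.7 / 42 = 0.088 mm/yr.

0.088 mm/yr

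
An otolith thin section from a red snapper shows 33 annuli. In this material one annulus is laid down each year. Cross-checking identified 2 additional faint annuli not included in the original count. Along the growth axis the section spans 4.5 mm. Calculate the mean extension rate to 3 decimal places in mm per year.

0.129 mm per year

Correcting the raw count gives 33 + 2 = 35 true annuli.
4.5 mm over 35 years gives 4.5 / 35 ≈ 0.129 mm per year.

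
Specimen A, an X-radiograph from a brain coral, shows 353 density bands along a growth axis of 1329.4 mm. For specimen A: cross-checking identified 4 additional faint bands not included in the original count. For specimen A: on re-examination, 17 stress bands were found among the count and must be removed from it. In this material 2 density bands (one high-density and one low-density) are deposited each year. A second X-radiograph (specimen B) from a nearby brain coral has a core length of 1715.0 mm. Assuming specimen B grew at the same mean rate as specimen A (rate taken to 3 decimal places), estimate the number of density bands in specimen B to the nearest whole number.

439 density bands

Specimen A: true density band count = 353 − 17 + 4 = 340.
Specimen A: with 2 density bands per year, 340 / 2 = 170 years.
A: Extension rate ≈ 1329.4 / 170 = 7.820 mm per year.
For B, 1715.0 / 7.820 = 219.31 years; at 2 density bands per year that is 219.31 × 2 ≈ 439 density bands.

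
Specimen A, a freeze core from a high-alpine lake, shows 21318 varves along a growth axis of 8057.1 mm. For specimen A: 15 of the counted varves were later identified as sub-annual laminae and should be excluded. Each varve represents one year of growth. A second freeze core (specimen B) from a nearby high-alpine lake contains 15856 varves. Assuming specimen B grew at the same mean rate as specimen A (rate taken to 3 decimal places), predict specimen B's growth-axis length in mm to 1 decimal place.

Specimen A: after corrections the count is 21318 − 15 = 21303 varves.
A: 8057.1 mm over 21303 years gives 8057.1 / 21303 ≈ 0.378 mm/year.
B's length ≈ 0.378 × 15856 = 5993.6 mm.

5993.6 mm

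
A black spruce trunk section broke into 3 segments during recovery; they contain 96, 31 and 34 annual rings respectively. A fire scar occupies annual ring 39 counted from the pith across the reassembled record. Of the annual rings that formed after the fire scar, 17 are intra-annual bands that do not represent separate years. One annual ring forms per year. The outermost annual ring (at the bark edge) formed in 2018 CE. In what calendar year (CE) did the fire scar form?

Total annual rings = 96 + 31 + 34 = 161.
The fire scar sits at annual ring 39 from the pith, so 161 − 39 = 122 annual rings formed after it.
122 − 17 false = 105 true annual rings after the fire scar.
The annual ring at the bark edge is 2018 CE, so the fire scar dates to 2018 − 105 = 1913 CE.

1913 CE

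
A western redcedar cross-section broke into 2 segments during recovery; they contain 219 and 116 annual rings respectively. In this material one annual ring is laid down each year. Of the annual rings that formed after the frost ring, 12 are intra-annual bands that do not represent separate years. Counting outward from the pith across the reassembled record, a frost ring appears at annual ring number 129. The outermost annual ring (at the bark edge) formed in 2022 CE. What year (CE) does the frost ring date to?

1828 CE

Total annual rings = 219 + 116 = 335.
335 − 129 = 206 annual rings lie beyond the frost ring toward the bark edge.
Excluding 12 false annual rings: 206 − 12 = 194.
2022 − 194 = 1828 CE.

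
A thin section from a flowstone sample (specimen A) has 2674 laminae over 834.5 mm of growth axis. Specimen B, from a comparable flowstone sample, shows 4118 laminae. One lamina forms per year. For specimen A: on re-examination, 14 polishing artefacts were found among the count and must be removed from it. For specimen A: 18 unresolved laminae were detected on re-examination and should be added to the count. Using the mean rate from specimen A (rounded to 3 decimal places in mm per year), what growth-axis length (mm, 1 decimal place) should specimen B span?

1284.8 mm

Specimen A: adjusted count: 2674 − 14 + 18 = 2678 laminae.
A: Mean rate = 834.5 mm / 2678 years ≈ 0.312 mm/year.
Length of B = 0.312 × 4118 = 1284.8 mm.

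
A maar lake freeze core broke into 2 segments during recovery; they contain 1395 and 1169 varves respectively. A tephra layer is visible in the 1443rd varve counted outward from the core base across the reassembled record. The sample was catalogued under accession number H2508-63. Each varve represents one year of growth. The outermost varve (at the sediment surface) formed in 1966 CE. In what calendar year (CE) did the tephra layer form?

Total varves = 1395 + 1169 = 2564.
2564 − 1443 = 1121 varves lie beyond the tephra layer toward the sediment surface.
1966 − 1121 = 845 CE.

845 CE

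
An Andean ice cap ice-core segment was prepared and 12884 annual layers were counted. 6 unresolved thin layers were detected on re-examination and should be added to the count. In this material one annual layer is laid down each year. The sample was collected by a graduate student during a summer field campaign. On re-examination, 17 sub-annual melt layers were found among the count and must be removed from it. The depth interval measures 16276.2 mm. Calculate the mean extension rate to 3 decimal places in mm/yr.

1.264 mm/yr

True annual layer count = 12884 − 17 + 6 = 12873.
Extension rate ≈ 16276.2 / 12873 = 1.264 mm/yr.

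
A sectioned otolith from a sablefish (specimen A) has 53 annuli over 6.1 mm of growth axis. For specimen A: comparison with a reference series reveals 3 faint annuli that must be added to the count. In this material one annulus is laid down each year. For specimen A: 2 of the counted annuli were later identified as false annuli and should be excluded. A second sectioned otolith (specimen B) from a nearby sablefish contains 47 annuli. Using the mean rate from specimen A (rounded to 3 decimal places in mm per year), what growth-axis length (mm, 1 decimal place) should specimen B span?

Specimen A: after corrections the count is 53 − 2 + 3 = 54 annuli.
A: Mean rate = 6.1 mm / 54 years ≈ 0.113 mm/year.
For B, 0.113 mm/year × 47 years = 5.3 mm.

5.3 mm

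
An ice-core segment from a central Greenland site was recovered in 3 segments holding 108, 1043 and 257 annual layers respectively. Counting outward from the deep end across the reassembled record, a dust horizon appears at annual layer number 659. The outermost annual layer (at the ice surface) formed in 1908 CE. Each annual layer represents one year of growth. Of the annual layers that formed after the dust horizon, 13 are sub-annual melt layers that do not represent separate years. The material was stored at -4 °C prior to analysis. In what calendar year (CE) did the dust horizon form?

Total annual layers = 108 + 1043 + 257 = 1408.
The dust horizon sits at annual layer 659 from the deep end, so 1408 − 659 = 749 annual layers formed after it.
749 − 13 false = 736 true annual layers after the dust horizon.
The annual layer at the ice surface is 1908 CE, so the dust horizon dates to 1908 − 736 = 1172 CE.

1172 CE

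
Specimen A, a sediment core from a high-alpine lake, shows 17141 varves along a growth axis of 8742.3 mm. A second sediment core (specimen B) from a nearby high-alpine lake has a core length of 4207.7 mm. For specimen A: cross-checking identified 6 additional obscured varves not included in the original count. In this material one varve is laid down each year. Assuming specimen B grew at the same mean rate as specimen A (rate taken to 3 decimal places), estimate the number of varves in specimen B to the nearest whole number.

8250 varves

Specimen A: adjusted count: 17141 + 6 = 17147 varves.
A: Mean rate = 8742.3 mm / 17147 years ≈ 0.510 mm/yr.
For B, 4207.7 / 0.510 = 8250.39 years ≈ 8250 varves.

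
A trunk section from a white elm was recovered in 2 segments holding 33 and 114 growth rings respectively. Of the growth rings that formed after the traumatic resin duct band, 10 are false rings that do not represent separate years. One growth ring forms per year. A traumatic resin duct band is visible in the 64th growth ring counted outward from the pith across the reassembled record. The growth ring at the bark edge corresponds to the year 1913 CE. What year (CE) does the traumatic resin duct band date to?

Total growth rings = 33 + 114 = 147.
147 − 64 = 83 growth rings lie beyond the traumatic resin duct band toward the bark edge.
Removing the 10 false growth rings leaves 83 − 10 = 73 true growth rings beyond the traumatic resin duct band.
1913 − 73 = 1840 CE.

1840 CE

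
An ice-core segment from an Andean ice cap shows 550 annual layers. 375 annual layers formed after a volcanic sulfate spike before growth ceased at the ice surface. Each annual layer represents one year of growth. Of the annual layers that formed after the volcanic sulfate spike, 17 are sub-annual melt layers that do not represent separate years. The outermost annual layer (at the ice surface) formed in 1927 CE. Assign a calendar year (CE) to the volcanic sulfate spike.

1569 CE

375 annual layers post-date the volcanic sulfate spike.
Excluding 17 false annual layers: 375 − 17 = 358.
1927 − 358 = 1569 CE.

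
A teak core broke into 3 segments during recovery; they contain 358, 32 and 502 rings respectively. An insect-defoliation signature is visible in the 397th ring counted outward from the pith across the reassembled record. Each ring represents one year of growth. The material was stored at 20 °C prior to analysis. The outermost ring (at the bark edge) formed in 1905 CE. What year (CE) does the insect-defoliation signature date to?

1410 CE

Total rings = 358 + 32 + 502 = 892.
The insect-defoliation signature sits at ring 397 from the pith, so 892 − 397 = 495 rings formed after it.
The ring at the bark edge is 1905 CE, so the insect-defoliation signature dates to 1905 − 495 = 1410 CE.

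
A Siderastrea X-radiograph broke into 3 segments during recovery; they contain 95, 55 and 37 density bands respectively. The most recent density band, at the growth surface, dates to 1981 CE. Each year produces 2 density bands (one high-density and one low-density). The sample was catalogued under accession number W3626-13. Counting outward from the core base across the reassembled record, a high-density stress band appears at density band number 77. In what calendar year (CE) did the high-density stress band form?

1926 CE

Total density bands = 95 + 55 + 37 = 187.
187 − 77 = 110 density bands lie beyond the high-density stress band toward the growth surface.
With 2 density bands per year, 110 / 2 = 55 years.
1981 − 55 = 1926 CE.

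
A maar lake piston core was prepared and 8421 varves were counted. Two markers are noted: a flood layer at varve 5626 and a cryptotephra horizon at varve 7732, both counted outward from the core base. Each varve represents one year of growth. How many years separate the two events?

2106 years

The two markers are separated by 7732 − 5626 = 2106 varves.
At one varve per year, 2106 years elapsed between them.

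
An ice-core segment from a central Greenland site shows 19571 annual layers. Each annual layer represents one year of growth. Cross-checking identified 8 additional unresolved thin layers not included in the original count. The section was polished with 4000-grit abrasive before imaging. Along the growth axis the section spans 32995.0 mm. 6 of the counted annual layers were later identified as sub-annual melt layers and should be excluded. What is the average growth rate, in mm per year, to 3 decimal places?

Correcting the raw count gives 19571 − 6 + 8 = 19573 true annual layers.
Extension rate ≈ 32995.0 / 19573 = 1.686 mm per year.

1.686 mm per year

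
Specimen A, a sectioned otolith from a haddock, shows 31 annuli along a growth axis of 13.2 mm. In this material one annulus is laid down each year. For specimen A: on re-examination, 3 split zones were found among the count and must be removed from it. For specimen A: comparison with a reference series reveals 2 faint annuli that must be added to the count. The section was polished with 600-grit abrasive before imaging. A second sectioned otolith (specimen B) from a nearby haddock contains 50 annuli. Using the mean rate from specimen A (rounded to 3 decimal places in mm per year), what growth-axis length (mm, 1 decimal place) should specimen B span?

Specimen A: after corrections the count is 31 − 3 + 2 = 30 annuli.
A: Extension rate ≈ 13.2 / 30 = 0.440 mm/year.
B's length ≈ 0.440 × 50 = 22.0 mm.

22.0 mm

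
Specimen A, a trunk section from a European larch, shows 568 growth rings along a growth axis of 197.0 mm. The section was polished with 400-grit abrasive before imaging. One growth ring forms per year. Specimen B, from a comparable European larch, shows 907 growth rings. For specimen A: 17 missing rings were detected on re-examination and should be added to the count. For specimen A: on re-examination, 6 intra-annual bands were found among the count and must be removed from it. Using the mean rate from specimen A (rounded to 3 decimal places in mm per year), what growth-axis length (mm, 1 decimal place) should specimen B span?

Specimen A: after corrections the count is 568 − 6 + 17 = 579 growth rings.
A: Mean rate = 197.0 mm / 579 years ≈ 0.340 mm/yr.
For B, 0.340 mm/year × 907 years = 308.4 mm.

308.4 mm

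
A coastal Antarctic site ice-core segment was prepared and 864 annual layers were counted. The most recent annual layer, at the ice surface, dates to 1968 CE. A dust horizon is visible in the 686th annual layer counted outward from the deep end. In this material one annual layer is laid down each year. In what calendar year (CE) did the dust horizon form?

1790 CE

864 − 686 = 178 annual layers lie beyond the dust horizon toward the ice surface.
1968 − 178 = 1790 CE.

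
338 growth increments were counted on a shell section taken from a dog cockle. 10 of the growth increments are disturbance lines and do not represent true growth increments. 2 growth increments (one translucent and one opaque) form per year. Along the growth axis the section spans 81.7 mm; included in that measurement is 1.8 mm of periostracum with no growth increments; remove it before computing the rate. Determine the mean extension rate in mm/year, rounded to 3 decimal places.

True growth increment count = 338 − 10 = 328.
328 growth increments at 2 per year is 328 / 2 = 164 years.
Net length = 81.7 − 1.8 = 79.9 mm.
Mean rate = 79.9 mm / 164 years ≈ 0.487 mm/year.

0.487 mm/year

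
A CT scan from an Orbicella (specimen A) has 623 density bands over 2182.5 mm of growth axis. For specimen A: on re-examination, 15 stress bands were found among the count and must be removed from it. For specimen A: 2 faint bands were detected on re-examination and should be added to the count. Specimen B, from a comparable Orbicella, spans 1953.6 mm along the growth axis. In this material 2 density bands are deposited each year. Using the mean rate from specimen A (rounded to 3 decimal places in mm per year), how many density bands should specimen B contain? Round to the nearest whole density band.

546 density bands

Specimen A: correcting the raw count gives 623 − 15 + 2 = 610 true density bands.
Specimen A: 610 density bands at 2 per year is 610 / 2 = 305 years.
A: 2182.5 mm over 305 years gives 2182.5 / 305 ≈ 7.156 mm/year.
For B, 1953.6 / 7.156 = 273.00 years; at 2 density bands per year that is 273.00 × 2 ≈ 546 density bands.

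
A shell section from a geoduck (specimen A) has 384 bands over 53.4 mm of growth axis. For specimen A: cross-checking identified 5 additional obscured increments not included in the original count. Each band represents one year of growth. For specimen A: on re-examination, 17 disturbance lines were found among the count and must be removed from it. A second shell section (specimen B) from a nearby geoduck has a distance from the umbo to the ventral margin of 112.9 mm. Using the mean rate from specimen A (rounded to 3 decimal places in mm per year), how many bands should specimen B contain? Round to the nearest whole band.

784 bands

Specimen A: adjusted count: 384 − 17 + 5 = 372 bands.
A: Extension rate ≈ 53.4 / 372 = 0.144 mm per year.
Specimen B: 112.9 mm / 0.144 mm per year = 784.03 years ≈ 784 bands.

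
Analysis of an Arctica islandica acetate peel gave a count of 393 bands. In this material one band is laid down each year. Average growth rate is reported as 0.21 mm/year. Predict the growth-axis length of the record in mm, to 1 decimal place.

The record spans 393 years at 0.21 mm per year.
Length ≈ 0.21 × 393 = 82.5 mm.

82.5 mm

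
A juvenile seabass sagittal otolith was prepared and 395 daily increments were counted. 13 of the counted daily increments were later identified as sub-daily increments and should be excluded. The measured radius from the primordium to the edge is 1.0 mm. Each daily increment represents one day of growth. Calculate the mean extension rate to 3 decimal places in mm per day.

True daily increment count = 395 − 13 = 382.
1.0 mm over 382 days gives 1.0 / 382 ≈ 0.003 mm per day.

0.003 mm per day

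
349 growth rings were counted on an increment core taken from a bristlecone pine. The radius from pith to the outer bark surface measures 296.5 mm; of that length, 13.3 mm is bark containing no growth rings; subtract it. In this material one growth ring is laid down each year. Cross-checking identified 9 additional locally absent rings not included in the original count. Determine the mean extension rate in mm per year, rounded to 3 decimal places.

Adjusted count: 349 + 9 = 358 growth rings.
The growth record spans 296.5 − 13.3 = 283.2 mm.
283.2 mm over 358 years gives 283.2 / 358 ≈ 0.791 mm per year.

0.791 mm per year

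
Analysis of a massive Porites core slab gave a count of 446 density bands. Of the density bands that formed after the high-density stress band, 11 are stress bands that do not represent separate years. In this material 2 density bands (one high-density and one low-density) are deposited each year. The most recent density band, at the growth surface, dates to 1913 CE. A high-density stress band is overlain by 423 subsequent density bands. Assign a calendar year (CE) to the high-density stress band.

423 density bands post-date the high-density stress band.
423 − 11 false = 412 true density bands after the high-density stress band.
412 density bands at 2 per year is 412 / 2 = 206 years.
The density band at the growth surface is 1913 CE, so the high-density stress band dates to 1913 − 206 = 1707 CE.

1707 CE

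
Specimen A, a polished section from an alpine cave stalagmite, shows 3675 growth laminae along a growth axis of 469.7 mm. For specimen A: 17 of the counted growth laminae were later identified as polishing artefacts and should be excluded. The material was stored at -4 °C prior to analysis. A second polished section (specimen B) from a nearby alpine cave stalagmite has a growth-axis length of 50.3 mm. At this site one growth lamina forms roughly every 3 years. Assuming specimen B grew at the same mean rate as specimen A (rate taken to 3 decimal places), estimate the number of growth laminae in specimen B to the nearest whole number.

390 growth laminae

Specimen A: correcting the raw count gives 3675 − 17 = 3658 true growth laminae.
Specimen A: multiplying by 3 years per growth lamina: 3658 × 3 = 10974 years.
A: Mean rate = 469.7 mm / 10974 years ≈ 0.043 mm per year.
For B, 50.3 / 0.043 = 1169.77 years; at 3 years per growth lamina that is 1169.77 / 3 ≈ 390 growth laminae.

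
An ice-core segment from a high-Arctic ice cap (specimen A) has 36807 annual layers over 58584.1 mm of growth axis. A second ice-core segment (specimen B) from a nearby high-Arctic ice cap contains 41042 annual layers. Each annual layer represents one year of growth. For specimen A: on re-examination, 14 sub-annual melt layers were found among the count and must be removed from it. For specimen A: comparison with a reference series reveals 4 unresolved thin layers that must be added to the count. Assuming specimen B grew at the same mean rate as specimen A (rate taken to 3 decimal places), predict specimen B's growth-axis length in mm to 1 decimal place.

65338.9 mm

Specimen A: adjusted count: 36807 − 14 + 4 = 36797 annual layers.
A: 58584.1 mm over 36797 years gives 58584.1 / 36797 ≈ 1.592 mm/year.
B's length ≈ 1.592 × 41042 = 65338.9 mm.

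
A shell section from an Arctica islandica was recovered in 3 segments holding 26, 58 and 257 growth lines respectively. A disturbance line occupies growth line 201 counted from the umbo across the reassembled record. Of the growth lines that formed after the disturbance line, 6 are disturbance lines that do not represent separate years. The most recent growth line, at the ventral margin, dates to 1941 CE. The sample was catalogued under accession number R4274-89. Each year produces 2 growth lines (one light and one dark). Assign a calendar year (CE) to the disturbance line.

1874 CE

Total growth lines = 26 + 58 + 257 = 341.
Between growth line 201 and the ventral margin there are 341 − 201 = 140 growth lines.
Excluding 6 false growth lines: 140 − 6 = 134.
Dividing by 2 growth lines per year: 134 / 2 = 67 years.
Counting back 67 years from 1941 CE places the disturbance line in 1941 − 67 = 1874 CE.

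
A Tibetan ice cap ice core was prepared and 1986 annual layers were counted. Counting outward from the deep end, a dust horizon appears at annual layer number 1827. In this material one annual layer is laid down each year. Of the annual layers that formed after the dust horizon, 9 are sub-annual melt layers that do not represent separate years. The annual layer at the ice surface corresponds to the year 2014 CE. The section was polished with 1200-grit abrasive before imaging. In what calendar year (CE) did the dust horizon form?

The dust horizon sits at annual layer 1827 from the deep end, so 1986 − 1827 = 159 annual layers formed after it.
159 − 9 false = 150 true annual layers after the dust horizon.
Counting back 150 years from 2014 CE places the dust horizon in 2014 − 150 = 1864 CE.

1864 CE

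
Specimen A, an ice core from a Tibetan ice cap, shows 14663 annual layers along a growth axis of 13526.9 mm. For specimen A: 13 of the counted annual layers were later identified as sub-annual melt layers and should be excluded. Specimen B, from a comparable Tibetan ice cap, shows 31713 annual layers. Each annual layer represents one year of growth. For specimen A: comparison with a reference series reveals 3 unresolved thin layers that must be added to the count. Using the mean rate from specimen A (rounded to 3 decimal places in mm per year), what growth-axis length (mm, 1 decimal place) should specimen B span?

29271.1 mm

Specimen A: after corrections the count is 14663 − 13 + 3 = 14653 annual layers.
A: Mean rate = 13526.9 mm / 14653 years ≈ 0.923 mm/yr.
B's length ≈ 0.923 × 31713 = 29271.1 mm.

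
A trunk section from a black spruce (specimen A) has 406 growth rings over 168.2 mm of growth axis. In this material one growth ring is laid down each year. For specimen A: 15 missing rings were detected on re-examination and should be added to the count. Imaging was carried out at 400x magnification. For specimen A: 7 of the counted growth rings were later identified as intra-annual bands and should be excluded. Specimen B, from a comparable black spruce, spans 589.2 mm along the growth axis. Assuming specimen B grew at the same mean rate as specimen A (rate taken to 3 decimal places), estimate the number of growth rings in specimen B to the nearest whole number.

Specimen A: after corrections the count is 406 − 7 + 15 = 414 growth rings.
A: 168.2 mm over 414 years gives 168.2 / 414 ≈ 0.406 mm/yr.
For B, 589.2 / 0.406 = 1451.23 years ≈ 1451 growth rings.

1451 growth rings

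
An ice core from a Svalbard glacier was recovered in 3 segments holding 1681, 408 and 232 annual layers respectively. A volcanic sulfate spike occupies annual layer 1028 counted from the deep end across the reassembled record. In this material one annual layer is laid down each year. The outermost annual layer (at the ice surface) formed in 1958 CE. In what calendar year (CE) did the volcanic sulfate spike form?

665 CE

Total annual layers = 1681 + 408 + 232 = 2321.
2321 − 1028 = 1293 annual layers lie beyond the volcanic sulfate spike toward the ice surface.
Counting back 1293 years from 1958 CE places the volcanic sulfate spike in 1958 − 1293 = 665 CE.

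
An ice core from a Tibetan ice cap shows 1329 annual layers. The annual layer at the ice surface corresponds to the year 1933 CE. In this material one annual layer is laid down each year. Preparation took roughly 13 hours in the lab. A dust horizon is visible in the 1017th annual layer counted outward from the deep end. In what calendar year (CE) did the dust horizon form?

The dust horizon sits at annual layer 1017 from the deep end, so 1329 − 1017 = 312 annual layers formed after it.
1933 − 312 = 1621 CE.

1621 CE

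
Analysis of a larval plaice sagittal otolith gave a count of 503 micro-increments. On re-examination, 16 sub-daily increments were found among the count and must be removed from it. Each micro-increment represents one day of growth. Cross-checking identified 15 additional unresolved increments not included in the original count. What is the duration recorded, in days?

After corrections the count is 503 − 16 + 15 = 502 micro-increments.
One micro-increment per day makes the duration 502 days.

502 d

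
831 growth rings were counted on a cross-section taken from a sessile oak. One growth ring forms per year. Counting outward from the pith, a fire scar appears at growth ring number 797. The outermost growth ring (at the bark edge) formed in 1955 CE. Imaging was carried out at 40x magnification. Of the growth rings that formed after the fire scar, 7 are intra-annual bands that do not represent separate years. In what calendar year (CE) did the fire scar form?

The fire scar sits at growth ring 797 from the pith, so 831 − 797 = 34 growth rings formed after it.
Removing the 7 false growth rings leaves 34 − 7 = 27 true growth rings beyond the fire scar.
The growth ring at the bark edge is 1955 CE, so the fire scar dates to 1955 − 27 = 1928 CE.

1928 CE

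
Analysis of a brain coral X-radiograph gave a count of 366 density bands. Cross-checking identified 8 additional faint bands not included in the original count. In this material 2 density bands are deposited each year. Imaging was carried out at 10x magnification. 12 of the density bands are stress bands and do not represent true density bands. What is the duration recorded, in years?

Adjusted count: 366 − 12 + 8 = 362 density bands.
362 density bands at 2 per year is 362 / 2 = 181 years.

181 years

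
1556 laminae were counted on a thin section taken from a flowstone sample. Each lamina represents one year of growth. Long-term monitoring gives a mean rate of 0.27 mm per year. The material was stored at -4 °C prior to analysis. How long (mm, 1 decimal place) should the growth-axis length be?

The record spans 1556 years at 0.27 mm per year.
Predicted length = 0.27 mm/year × 1556 years = 420.1 mm.

420.1 mm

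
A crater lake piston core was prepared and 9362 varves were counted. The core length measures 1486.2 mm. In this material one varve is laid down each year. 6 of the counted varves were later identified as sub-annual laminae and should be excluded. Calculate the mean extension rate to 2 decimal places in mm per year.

Adjusted count: 9362 − 6 = 9356 varves.
Extension rate ≈ 1486.2 / 9356 = 0.16 mm per year.

0.16 mm per year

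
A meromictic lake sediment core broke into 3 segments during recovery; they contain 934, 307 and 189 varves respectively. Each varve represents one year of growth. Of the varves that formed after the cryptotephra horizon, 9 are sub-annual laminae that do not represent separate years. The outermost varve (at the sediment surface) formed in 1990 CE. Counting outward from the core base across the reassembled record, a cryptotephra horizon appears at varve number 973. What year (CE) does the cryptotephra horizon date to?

Total varves = 934 + 307 + 189 = 1430.
The cryptotephra horizon sits at varve 973 from the core base, so 1430 − 973 = 457 varves formed after it.
Removing the 9 false varves leaves 457 − 9 = 448 true varves beyond the cryptotephra horizon.
The varve at the sediment surface is 1990 CE, so the cryptotephra horizon dates to 1990 − 448 = 1542 CE.

1542 CE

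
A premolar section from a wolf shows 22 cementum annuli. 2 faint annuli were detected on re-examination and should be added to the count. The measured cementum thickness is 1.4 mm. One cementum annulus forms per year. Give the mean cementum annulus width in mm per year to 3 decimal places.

0.058 mm per year

True cementum annulus count = 22 + 2 = 24.
1.4 mm over 24 years gives 1.4 / 24 ≈ 0.058 mm per year.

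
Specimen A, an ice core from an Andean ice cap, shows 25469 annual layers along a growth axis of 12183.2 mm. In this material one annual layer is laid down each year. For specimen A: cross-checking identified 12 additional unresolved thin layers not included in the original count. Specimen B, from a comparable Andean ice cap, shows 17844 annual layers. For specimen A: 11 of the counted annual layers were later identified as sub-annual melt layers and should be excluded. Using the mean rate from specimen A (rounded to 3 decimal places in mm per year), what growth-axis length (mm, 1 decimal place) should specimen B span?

8529.4 mm

Specimen A: adjusted count: 25469 − 11 + 12 = 25470 annual layers.
A: 12183.2 mm over 25470 years gives 12183.2 / 25470 ≈ 0.478 mm per year.
Length of B = 0.478 × 17844 = 8529.4 mm.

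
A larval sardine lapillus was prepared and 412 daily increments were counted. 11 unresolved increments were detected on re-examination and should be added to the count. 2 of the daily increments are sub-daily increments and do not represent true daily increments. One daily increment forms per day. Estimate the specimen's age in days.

421 days

Correcting the raw count gives 412 − 2 + 11 = 421 true daily increments.
With a one-to-one daily increment periodicity this is 421 days.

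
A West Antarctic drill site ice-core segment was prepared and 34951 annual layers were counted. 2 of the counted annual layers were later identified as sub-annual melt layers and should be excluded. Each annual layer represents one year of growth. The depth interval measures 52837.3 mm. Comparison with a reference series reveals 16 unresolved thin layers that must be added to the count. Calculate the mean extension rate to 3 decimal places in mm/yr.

True annual layer count = 34951 − 2 + 16 = 34965.
52837.3 mm over 34965 years gives 52837.3 / 34965 ≈ 1.511 mm/yr.

1.511 mm/yr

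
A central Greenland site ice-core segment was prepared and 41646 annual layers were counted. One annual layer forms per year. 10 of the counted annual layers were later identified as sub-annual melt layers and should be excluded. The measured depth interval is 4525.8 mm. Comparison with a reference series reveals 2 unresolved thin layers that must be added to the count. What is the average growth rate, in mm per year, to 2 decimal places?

0.11 mm per year

Adjusted count: 41646 − 10 + 2 = 41638 annual layers.
4525.8 mm over 41638 years gives 4525.8 / 41638 ≈ 0.11 mm per year.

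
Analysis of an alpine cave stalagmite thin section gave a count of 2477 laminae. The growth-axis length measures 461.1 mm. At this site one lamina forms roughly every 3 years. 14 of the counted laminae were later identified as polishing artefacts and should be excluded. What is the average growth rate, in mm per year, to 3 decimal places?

Adjusted count: 2477 − 14 = 2463 laminae.
At 3 years per lamina, 2463 × 3 = 7389 years.
Extension rate ≈ 461.1 / 7389 = 0.062 mm per year.

0.062 mm per year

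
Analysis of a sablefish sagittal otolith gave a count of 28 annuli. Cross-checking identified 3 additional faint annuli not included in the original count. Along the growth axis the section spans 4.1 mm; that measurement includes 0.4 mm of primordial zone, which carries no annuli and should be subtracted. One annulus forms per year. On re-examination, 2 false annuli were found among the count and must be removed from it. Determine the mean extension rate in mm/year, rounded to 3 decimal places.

0.128 mm/year

Correcting the raw count gives 28 − 2 + 3 = 29 true annuli.
The growth record spans 4.1 − 0.4 = 3.7 mm.
Extension rate ≈ 3.7 / 29 = 0.128 mm/year.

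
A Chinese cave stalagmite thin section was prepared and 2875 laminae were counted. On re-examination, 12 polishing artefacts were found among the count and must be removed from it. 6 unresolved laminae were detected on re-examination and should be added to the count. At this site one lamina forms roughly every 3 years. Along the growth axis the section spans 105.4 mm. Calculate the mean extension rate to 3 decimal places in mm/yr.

0.012 mm/yr

After corrections the count is 2875 − 12 + 6 = 2869 laminae.
Multiplying by 3 years per lamina: 2869 × 3 = 8607 years.
Mean rate = 105.4 mm / 8607 years ≈ 0.012 mm/yr.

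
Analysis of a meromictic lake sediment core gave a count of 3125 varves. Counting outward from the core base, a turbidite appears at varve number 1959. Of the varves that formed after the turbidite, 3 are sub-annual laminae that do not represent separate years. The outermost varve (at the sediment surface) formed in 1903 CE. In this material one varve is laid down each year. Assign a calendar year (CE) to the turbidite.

The turbidite sits at varve 1959 from the core base, so 3125 − 1959 = 1166 varves formed after it.
Removing the 3 false varves leaves 1166 − 3 = 1163 true varves beyond the turbidite.
1903 − 1163 = 740 CE.

740 CE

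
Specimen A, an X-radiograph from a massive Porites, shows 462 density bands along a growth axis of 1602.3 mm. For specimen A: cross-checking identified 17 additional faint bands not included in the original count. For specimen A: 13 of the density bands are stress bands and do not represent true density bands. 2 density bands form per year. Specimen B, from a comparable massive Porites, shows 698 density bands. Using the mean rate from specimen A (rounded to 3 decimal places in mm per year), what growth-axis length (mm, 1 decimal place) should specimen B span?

Specimen A: true density band count = 462 − 13 + 17 = 466.
Specimen A: with 2 density bands per year, 466 / 2 = 233 years.
A: Mean rate = 1602.3 mm / 233 years ≈ 6.877 mm/year.
Specimen B: with 2 density bands per year, 698 / 2 = 349 years. B's length ≈ 6.877 × 349 = 2400.1 mm.

2400.1 mm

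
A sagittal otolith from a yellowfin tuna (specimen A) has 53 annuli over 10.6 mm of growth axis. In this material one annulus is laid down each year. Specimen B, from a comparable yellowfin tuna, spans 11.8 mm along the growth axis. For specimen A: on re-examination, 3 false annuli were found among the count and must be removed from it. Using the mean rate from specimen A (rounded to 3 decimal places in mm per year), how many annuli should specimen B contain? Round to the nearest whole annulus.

56 annuli

Specimen A: adjusted count: 53 − 3 = 50 annuli.
A: Mean rate = 10.6 mm / 50 years ≈ 0.212 mm per year.
Specimen B: 11.8 mm / 0.212 mm per year = 55.66 years ≈ 56 annuli.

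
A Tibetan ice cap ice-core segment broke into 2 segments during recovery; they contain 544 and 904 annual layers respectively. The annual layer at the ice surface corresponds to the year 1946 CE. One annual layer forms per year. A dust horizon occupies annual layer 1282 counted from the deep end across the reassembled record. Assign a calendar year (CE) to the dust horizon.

1780 CE

Total annual layers = 544 + 904 = 1448.
Between annual layer 1282 and the ice surface there are 1448 − 1282 = 166 annual layers.
The annual layer at the ice surface is 1946 CE, so the dust horizon dates to 1946 − 166 = 1780 CE.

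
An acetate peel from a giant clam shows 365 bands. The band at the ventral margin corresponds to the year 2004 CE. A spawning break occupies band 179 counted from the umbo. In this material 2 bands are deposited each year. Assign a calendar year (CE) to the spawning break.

Between band 179 and the ventral margin there are 365 − 179 = 186 bands.
With 2 bands per year, 186 / 2 = 93 years.
The band at the ventral margin is 2004 CE, so the spawning break dates to 2004 − 93 = 1911 CE.

1911 CE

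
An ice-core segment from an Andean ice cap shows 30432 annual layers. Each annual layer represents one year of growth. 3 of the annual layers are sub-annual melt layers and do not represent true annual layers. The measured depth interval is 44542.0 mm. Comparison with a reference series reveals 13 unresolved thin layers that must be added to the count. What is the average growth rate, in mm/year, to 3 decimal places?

True annual layer count = 30432 − 3 + 13 = 30442.
44542.0 mm over 30442 years gives 44542.0 / 30442 ≈ 1.463 mm/year.

1.463 mm/year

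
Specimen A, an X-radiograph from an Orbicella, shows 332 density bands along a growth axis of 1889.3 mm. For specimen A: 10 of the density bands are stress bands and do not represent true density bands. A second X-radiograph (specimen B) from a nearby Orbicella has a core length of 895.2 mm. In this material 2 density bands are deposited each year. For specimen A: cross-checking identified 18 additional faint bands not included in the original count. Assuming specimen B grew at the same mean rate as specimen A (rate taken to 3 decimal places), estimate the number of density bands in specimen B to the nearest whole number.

Specimen A: adjusted count: 332 − 10 + 18 = 340 density bands.
Specimen A: dividing by 2 density bands per year: 340 / 2 = 170 years.
A: Extension rate ≈ 1889.3 / 170 = 11.114 mm/yr.
Specimen B: 895.2 mm / 11.114 mm per year = 80.55 years; at 2 density bands per year that is 80.55 × 2 ≈ 161 density bands.

161 density bands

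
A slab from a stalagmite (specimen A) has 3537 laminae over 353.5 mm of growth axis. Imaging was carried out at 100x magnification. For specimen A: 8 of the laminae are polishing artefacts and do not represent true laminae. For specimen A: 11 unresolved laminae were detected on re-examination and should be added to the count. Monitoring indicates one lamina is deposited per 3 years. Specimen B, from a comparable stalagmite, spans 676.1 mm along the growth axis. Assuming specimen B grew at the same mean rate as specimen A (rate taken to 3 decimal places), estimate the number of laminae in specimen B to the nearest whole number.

6829 laminae

Specimen A: after corrections the count is 3537 − 8 + 11 = 3540 laminae.
Specimen A: multiplying by 3 years per lamina: 3540 × 3 = 10620 years.
A: Mean rate = 353.5 mm / 10620 years ≈ 0.033 mm per year.
For B, 676.1 / 0.033 = 20487.88 years; at 3 years per lamina that is 20487.88 / 3 ≈ 6829 laminae.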